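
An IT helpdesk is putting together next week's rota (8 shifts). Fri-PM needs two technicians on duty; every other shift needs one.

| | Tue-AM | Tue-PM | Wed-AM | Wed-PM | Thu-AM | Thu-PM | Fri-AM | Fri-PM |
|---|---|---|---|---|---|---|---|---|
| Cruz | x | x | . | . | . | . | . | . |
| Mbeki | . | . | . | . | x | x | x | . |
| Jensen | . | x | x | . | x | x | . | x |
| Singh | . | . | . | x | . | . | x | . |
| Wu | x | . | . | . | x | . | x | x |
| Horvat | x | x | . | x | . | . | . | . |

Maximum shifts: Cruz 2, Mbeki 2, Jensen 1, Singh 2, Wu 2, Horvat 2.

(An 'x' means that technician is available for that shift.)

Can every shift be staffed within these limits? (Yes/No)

No

Total capacity is 11 and 9 slots are needed, so capacity alone doesn't rule it out.
Shifts {Wed-AM, Fri-PM} need 3 worker-slots in total, but the technicians available for any of those shifts (Jensen and Wu) can supply at most 2 among them. So no valid schedule exists.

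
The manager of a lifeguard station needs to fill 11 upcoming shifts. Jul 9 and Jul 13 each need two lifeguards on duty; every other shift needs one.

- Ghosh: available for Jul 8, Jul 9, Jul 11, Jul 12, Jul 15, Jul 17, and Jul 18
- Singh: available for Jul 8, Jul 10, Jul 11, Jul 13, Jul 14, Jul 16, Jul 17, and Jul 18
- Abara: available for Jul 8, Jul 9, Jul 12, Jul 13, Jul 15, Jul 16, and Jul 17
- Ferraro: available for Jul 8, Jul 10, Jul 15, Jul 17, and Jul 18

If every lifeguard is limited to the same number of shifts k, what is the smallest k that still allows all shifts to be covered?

With 4 lifeguards and 13 worker-slots to fill, someone must work at least ⌈13/4⌉ = 4 shifts, so k ≥ 4.
k = 4 works: Jul 8→Abara, Jul 9→Ghosh+Abara, Jul 10→Singh, Jul 11→Ghosh, Jul 12→Ghosh, Jul 13→Singh+Abara, Jul 14→Singh, Jul 15→Ghosh, Jul 16→Singh, Jul 17→Abara, Jul 18→Ferraro.
Loads: Ghosh 4, Singh 4, Abara 4, Ferraro 1 — all ≤ 4.

4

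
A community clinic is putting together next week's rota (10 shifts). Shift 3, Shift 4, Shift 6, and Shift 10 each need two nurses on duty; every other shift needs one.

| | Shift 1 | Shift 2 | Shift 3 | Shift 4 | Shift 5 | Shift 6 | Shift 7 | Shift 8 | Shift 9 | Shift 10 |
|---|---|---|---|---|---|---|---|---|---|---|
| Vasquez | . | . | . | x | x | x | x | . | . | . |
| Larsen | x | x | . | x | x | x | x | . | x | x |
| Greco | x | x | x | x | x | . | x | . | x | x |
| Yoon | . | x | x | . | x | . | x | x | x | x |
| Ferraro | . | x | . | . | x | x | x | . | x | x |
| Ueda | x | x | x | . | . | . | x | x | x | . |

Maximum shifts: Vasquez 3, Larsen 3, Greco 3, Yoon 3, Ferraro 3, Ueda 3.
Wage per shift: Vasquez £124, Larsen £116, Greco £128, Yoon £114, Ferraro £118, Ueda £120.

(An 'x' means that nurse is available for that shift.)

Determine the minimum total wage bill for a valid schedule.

£1652

Picking the cheapest available nurse for each shift independently would cost £1624, but that ignores the shift limits.
An optimal schedule: Shift 1→Larsen, Shift 2→Ferraro, Shift 3→Yoon+Ueda, Shift 4→Larsen+Vasquez, Shift 5→Vasquez, Shift 6→Larsen+Ferraro, Shift 7→Ueda, Shift 8→Yoon, Shift 9→Ueda, Shift 10→Yoon+Ferraro.
Total: 116 + 118 + 114 + 120 + 116 + 124 + 124 + 116 + 118 + 120 + 114 + 120 + 114 + 118 = £1652.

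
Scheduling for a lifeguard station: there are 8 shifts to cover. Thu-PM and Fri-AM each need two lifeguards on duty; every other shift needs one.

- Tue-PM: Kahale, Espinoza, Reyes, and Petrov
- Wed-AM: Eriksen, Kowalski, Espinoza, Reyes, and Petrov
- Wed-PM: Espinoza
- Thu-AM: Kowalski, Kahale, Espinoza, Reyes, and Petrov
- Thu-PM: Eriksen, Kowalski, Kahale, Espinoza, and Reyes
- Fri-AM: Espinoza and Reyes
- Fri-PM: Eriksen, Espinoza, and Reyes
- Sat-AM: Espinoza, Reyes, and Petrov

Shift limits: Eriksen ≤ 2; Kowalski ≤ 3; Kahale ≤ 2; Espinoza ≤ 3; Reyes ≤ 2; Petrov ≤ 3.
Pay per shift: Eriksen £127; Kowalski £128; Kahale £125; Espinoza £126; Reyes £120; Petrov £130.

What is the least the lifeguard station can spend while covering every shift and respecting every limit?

Wed-PM can only be covered by Espinoza, so that assignment is forced.
Fri-AM can only be covered by Espinoza and Reyes, so that assignment is forced.
Picking the cheapest available lifeguard for each shift independently would cost £1217, but that ignores the shift limits.
An optimal schedule: Tue-PM→Kahale, Wed-AM→Eriksen, Wed-PM→Espinoza, Thu-AM→Kahale, Thu-PM→Eriksen+Kowalski, Fri-AM→Reyes+Espinoza, Fri-PM→Reyes, Sat-AM→Espinoza.
Total: 125 + 127 + 126 + 125 + 127 + 128 + 120 + 126 + 120 + 126 = £1250.

£1250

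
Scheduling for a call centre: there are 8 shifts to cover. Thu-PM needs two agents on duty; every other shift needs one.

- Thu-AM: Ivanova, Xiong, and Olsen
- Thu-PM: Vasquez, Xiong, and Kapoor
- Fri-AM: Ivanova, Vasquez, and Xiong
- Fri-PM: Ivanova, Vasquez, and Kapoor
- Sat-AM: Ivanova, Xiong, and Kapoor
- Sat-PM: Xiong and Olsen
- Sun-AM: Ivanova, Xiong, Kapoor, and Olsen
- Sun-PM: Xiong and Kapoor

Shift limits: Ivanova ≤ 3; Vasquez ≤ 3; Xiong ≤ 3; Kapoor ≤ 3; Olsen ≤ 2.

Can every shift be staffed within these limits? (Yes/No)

Yes

One valid schedule: Thu-AM→Ivanova, Thu-PM→Vasquez+Xiong, Fri-AM→Ivanova, Fri-PM→Ivanova, Sat-AM→Kapoor, Sat-PM→Xiong, Sun-AM→Kapoor, Sun-PM→Xiong.
Loads: Ivanova 3/3, Vasquez 1/3, Xiong 3/3, Kapoor 2/3, Olsen 0/2 — all within limits.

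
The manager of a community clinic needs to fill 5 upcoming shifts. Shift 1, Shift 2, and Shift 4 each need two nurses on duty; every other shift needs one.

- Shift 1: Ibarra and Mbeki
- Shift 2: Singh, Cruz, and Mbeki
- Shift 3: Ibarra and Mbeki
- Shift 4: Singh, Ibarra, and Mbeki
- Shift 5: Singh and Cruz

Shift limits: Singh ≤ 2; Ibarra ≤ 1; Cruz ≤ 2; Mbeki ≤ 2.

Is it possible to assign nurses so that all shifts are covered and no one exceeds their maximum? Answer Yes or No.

No

Shifts {Shift 1, Shift 3, Shift 4} need 5 worker-slots in total, but the nurses available for any of those shifts (Singh, Ibarra, and Mbeki) can supply at most 4 among them. So no valid schedule exists.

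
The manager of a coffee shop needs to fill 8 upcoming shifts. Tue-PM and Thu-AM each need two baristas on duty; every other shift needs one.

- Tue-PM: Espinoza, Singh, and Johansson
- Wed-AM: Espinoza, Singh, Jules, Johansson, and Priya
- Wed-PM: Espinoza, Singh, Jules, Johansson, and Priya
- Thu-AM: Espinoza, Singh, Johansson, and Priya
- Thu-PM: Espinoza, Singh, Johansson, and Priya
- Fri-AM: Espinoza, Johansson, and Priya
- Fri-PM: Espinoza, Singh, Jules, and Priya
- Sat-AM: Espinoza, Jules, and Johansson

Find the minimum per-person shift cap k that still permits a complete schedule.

2

With 5 baristas and 10 worker-slots to fill, someone must work at least ⌈10/5⌉ = 2 shifts, so k ≥ 2.
k = 2 works: Tue-PM→Espinoza+Singh, Wed-AM→Johansson, Wed-PM→Priya, Thu-AM→Johansson+Priya, Thu-PM→Singh, Fri-AM→Espinoza, Fri-PM→Jules, Sat-AM→Jules.
Loads: Espinoza 2, Singh 2, Jules 2, Johansson 2, Priya 2 — all ≤ 2.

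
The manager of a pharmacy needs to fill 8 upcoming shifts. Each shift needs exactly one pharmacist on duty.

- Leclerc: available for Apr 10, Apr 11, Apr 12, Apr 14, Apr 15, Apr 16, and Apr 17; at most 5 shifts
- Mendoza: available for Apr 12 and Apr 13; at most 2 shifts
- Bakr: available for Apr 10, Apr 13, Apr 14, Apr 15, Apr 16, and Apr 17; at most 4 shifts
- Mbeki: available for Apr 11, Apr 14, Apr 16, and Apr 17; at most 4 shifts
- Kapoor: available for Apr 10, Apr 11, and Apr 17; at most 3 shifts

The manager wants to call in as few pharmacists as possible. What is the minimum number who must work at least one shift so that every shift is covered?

8 slots to fill and no one can take more than 5, so at least ⌈8/5⌉ = 2 pharmacists are needed.
Leclerc and Bakr alone can cover everything: Apr 10→Leclerc, Apr 11→Leclerc, Apr 12→Leclerc, Apr 13→Bakr, Apr 14→Leclerc, Apr 15→Leclerc, Apr 16→Bakr, Apr 17→Bakr.

2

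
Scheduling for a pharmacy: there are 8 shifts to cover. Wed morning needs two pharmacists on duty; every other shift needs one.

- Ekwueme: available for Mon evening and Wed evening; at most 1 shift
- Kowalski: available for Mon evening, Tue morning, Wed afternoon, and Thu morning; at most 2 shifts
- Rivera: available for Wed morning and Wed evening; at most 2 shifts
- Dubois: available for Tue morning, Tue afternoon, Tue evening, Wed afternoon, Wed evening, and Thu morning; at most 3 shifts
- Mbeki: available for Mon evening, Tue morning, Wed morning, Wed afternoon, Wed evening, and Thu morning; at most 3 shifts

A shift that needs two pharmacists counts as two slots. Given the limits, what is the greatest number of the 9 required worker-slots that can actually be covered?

Total capacity across all pharmacists is 1+2+2+3+3 = 11, and 9 slots are needed, so at most 9 can be filled.
An assignment achieving 9: Mon evening→Ekwueme, Tue morning→Kowalski, Tue afternoon→Dubois, Tue evening→Dubois, Wed morning→Rivera+Mbeki, Wed afternoon→Kowalski, Wed evening→Rivera, Thu morning→Dubois.
Loads: Ekwueme 1/1, Kowalski 2/2, Rivera 2/2, Dubois 3/3, Mbeki 1/3.

9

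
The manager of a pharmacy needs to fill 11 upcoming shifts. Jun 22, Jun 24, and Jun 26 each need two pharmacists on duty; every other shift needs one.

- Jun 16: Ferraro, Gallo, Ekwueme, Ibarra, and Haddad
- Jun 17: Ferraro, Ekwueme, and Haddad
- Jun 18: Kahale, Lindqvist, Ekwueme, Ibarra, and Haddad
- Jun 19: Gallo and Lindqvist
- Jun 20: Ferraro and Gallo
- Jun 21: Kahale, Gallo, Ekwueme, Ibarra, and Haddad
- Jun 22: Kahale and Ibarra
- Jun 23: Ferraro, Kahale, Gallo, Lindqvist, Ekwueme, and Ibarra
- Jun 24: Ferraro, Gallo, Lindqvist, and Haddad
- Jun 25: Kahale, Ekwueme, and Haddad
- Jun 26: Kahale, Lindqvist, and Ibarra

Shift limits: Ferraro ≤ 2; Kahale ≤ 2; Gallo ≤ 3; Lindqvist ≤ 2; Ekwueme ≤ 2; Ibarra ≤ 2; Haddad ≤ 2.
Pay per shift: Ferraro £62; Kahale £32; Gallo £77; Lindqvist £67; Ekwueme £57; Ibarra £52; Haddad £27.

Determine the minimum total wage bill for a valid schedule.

Jun 22 can only be covered by Kahale and Ibarra, so that assignment is forced.
Picking the cheapest available pharmacist for each shift independently would cost £553, but that ignores the shift limits.
An optimal schedule: Jun 16→Ekwueme, Jun 17→Haddad, Jun 18→Ekwueme, Jun 19→Lindqvist, Jun 20→Ferraro, Jun 21→Gallo, Jun 22→Kahale+Ibarra, Jun 23→Ferraro, Jun 24→Lindqvist+Gallo, Jun 25→Haddad, Jun 26→Kahale+Ibarra.
Total: 57 + 27 + 57 + 67 + 62 + 77 + 32 + 52 + 62 + 67 + 77 + 27 + 32 + 52 = £748.

£748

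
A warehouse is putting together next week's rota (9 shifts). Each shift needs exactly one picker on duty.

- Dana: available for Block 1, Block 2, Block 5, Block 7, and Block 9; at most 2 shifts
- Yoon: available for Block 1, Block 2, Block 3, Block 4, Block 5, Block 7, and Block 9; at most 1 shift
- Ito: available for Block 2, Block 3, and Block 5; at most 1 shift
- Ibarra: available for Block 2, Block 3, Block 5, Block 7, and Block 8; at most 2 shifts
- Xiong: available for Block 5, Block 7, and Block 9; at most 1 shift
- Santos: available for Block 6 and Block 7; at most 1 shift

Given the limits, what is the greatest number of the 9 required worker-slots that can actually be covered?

8

Total capacity across all pickers is 2+1+1+2+1+1 = 8, and 9 slots are needed, so at most 8 can be filled.
An assignment achieving 8: Block 1→Dana, Block 2→Ibarra, Block 3→Ito, Block 4→Yoon, Block 5→Xiong, Block 6→Santos, Block 8→Ibarra, Block 9→Dana.
Loads: Dana 2/2, Yoon 1/1, Ito 1/1, Ibarra 2/2, Xiong 1/1, Santos 1/1.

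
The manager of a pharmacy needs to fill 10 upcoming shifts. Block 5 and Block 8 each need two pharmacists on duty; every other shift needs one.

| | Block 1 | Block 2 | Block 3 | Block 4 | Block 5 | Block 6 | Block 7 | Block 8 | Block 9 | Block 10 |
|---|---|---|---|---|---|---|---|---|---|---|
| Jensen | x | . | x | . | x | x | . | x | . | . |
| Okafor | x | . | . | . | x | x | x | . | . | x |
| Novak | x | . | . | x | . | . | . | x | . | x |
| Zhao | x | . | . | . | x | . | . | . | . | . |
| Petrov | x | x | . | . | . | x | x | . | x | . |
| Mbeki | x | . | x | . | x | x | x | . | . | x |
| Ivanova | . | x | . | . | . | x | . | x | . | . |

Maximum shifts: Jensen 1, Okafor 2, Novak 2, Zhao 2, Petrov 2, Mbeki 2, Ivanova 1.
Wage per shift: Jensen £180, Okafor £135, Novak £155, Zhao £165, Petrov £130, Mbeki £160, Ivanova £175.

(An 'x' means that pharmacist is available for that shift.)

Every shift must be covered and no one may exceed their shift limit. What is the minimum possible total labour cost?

Block 4 can only be covered by Novak, so that assignment is forced.
Block 9 can only be covered by Petrov, so that assignment is forced.
Picking the cheapest available pharmacist for each shift independently would cost £1725, but that ignores the shift limits.
An optimal schedule: Block 1→Zhao, Block 2→Petrov, Block 3→Jensen, Block 4→Novak, Block 5→Zhao+Mbeki, Block 6→Mbeki, Block 7→Okafor, Block 8→Novak+Ivanova, Block 9→Petrov, Block 10→Okafor.
Total: 165 + 130 + 180 + 155 + 165 + 160 + 160 + 135 + 155 + 175 + 130 + 135 = £1845.

£1845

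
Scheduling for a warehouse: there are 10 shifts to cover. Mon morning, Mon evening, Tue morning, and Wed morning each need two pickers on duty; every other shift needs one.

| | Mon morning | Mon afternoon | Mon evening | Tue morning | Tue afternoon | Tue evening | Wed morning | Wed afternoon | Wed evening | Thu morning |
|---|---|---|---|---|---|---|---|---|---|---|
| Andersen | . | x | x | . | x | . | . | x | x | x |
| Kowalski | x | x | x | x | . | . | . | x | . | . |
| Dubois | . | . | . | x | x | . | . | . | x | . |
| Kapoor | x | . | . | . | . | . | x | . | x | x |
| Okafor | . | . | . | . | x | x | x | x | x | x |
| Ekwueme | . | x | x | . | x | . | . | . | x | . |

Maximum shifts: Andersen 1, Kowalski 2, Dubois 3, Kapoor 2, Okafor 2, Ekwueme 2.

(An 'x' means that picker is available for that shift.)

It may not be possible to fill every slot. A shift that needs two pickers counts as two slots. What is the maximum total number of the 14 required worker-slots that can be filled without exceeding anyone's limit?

Total capacity across all pickers is 1+2+3+2+2+2 = 12, and 14 slots are needed, so at most 12 can be filled.
An assignment achieving 12: Mon morning→Kowalski+Kapoor, Mon afternoon→Ekwueme, Mon evening→Andersen+Ekwueme, Tue morning→Kowalski+Dubois, Tue afternoon→Dubois, Tue evening→Okafor, Wed morning→Kapoor+Okafor, Wed evening→Dubois.
Loads: Andersen 1/1, Kowalski 2/2, Dubois 3/3, Kapoor 2/2, Okafor 2/2, Ekwueme 2/2.

12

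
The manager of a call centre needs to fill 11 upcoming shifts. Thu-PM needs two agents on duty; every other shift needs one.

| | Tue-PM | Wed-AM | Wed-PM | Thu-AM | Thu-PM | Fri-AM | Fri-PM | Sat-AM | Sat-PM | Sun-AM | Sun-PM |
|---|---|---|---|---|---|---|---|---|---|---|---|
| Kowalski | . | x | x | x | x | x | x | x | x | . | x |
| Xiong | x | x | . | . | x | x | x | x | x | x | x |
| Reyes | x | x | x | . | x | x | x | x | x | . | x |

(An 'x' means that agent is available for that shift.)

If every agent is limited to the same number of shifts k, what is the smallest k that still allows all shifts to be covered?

4

With 3 agents and 12 worker-slots to fill, someone must work at least ⌈12/3⌉ = 4 shifts, so k ≥ 4.
k = 4 works: Tue-PM→Xiong, Wed-AM→Kowalski, Wed-PM→Kowalski, Thu-AM→Kowalski, Thu-PM→Kowalski+Xiong, Fri-AM→Xiong, Fri-PM→Reyes, Sat-AM→Reyes, Sat-PM→Reyes, Sun-AM→Xiong, Sun-PM→Reyes.
Loads: Kowalski 4, Xiong 4, Reyes 4 — all ≤ 4.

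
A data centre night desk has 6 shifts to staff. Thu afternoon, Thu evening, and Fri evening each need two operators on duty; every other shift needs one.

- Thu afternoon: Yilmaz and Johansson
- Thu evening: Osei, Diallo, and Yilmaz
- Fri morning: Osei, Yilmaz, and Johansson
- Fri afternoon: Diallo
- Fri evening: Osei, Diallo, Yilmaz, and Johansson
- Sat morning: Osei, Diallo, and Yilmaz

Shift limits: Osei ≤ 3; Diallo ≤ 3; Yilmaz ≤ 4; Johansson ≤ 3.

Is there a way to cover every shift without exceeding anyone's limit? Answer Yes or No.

Yes

Thu afternoon can only be covered by Yilmaz and Johansson, so that assignment is forced.
Fri afternoon can only be covered by Diallo, so that assignment is forced.
One valid schedule: Thu afternoon→Yilmaz+Johansson, Thu evening→Osei+Diallo, Fri morning→Osei, Fri afternoon→Diallo, Fri evening→Diallo+Yilmaz, Sat morning→Osei.
Loads: Osei 3/3, Diallo 3/3, Yilmaz 2/4, Johansson 1/3 — all within limits.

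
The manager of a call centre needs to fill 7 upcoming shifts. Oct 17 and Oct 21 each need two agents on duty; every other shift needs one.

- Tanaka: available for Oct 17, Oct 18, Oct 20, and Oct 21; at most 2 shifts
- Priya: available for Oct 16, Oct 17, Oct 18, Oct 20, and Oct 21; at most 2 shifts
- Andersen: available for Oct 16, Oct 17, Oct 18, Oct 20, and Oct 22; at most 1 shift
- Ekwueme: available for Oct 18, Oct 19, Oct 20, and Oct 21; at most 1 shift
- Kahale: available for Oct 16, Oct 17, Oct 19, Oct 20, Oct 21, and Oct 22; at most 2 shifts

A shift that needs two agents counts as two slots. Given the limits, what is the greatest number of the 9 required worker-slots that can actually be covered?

Total capacity across all agents is 2+2+1+1+2 = 8, and 9 slots are needed, so at most 8 can be filled.
An assignment achieving 8: Oct 16→Priya, Oct 17→Tanaka+Priya, Oct 18→Tanaka, Oct 19→Ekwueme, Oct 20→Kahale, Oct 21→Kahale, Oct 22→Andersen.
Loads: Tanaka 2/2, Priya 2/2, Andersen 1/1, Ekwueme 1/1, Kahale 2/2.

8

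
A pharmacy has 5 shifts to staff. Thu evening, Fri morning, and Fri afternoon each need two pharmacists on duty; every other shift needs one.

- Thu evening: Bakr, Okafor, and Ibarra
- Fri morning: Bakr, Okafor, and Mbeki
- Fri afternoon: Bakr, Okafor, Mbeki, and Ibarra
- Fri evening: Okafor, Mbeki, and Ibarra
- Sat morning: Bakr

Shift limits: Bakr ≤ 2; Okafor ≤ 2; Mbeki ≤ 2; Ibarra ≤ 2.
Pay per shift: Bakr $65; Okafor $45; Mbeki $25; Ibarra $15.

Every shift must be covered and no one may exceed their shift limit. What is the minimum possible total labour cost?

Sat morning can only be covered by Bakr, so that assignment is forced.
Picking the cheapest available pharmacist for each shift independently would cost $250, but that ignores the shift limits.
An optimal schedule: Thu evening→Bakr+Okafor, Fri morning→Okafor+Mbeki, Fri afternoon→Mbeki+Ibarra, Fri evening→Ibarra, Sat morning→Bakr.
Total: 65 + 45 + 45 + 25 + 25 + 15 + 15 + 65 = $300.

$300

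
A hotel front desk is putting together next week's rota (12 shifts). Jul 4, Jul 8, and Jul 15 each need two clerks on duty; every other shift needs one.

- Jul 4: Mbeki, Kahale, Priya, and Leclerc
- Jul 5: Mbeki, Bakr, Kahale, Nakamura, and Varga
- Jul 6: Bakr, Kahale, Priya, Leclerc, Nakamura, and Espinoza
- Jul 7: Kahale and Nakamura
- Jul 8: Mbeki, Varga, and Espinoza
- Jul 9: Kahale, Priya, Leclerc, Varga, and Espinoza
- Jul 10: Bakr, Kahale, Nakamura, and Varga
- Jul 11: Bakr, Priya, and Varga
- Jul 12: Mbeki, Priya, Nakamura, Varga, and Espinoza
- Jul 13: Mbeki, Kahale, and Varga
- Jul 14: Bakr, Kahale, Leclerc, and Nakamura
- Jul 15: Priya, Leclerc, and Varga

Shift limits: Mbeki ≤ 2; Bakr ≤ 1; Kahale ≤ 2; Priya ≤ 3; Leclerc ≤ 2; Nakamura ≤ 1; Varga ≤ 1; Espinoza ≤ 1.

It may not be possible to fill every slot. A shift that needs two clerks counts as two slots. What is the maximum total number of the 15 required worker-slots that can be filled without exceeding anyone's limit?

13

Total capacity across all clerks is 2+1+2+3+2+1+1+1 = 13, and 15 slots are needed, so at most 13 can be filled.
An assignment achieving 13: Jul 4→Kahale+Priya, Jul 7→Kahale, Jul 8→Mbeki+Varga, Jul 9→Priya, Jul 10→Nakamura, Jul 11→Bakr, Jul 12→Espinoza, Jul 13→Mbeki, Jul 14→Leclerc, Jul 15→Priya+Leclerc.
Loads: Mbeki 2/2, Bakr 1/1, Kahale 2/2, Priya 3/3, Leclerc 2/2, Nakamura 1/1, Varga 1/1, Espinoza 1/1.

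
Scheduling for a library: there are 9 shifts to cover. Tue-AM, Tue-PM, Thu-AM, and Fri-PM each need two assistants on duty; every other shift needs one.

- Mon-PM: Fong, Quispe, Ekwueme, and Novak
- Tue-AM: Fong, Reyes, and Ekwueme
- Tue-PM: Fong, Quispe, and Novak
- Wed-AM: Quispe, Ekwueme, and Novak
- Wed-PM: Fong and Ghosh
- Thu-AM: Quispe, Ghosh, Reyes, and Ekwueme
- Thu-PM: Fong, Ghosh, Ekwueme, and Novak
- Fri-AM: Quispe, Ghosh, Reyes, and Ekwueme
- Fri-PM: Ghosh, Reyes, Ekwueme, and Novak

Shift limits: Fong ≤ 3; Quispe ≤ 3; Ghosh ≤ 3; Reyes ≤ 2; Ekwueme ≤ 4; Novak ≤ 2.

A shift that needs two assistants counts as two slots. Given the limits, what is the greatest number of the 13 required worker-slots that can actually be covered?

13

Total capacity across all assistants is 3+3+3+2+4+2 = 17, and 13 slots are needed, so at most 13 can be filled.
An assignment achieving 13: Mon-PM→Quispe, Tue-AM→Fong+Reyes, Tue-PM→Fong+Quispe, Wed-AM→Quispe, Wed-PM→Fong, Thu-AM→Ghosh+Reyes, Thu-PM→Ghosh, Fri-AM→Ghosh, Fri-PM→Ekwueme+Novak.
Loads: Fong 3/3, Quispe 3/3, Ghosh 3/3, Reyes 2/2, Ekwueme 1/4, Novak 1/2.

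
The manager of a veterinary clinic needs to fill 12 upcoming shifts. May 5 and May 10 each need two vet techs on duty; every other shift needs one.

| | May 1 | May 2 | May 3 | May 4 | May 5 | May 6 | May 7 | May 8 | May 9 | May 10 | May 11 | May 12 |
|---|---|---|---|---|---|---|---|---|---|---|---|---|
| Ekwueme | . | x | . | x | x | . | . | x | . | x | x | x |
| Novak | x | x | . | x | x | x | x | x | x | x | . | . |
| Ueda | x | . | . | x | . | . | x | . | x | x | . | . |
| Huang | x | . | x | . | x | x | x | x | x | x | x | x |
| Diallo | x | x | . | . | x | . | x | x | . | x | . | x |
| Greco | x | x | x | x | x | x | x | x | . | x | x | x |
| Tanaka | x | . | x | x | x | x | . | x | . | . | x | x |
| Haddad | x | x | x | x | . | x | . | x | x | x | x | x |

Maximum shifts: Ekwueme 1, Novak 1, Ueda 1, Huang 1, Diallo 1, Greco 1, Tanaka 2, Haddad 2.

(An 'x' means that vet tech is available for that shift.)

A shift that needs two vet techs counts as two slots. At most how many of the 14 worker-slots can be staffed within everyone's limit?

10

Total capacity across all vet techs is 1+1+1+1+1+1+2+2 = 10, and 14 slots are needed, so at most 10 can be filled.
An assignment achieving 10: May 1→Haddad, May 2→Ekwueme, May 3→Huang, May 4→Tanaka, May 5→Diallo, May 6→Greco, May 7→Ueda, May 9→Novak, May 11→Tanaka, May 12→Haddad.
Loads: Ekwueme 1/1, Novak 1/1, Ueda 1/1, Huang 1/1, Diallo 1/1, Greco 1/1, Tanaka 2/2, Haddad 2/2.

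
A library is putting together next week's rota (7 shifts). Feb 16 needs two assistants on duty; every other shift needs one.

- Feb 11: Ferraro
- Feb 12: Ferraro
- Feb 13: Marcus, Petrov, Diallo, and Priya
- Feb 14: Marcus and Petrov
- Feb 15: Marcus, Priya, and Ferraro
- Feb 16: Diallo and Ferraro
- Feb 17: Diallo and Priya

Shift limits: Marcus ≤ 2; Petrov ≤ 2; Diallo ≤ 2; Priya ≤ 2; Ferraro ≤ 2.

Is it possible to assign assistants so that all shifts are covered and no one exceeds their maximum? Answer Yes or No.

No

Total capacity is 10 and 8 slots are needed, so capacity alone doesn't rule it out.
Shifts {Feb 11, Feb 12, Feb 16} need 4 worker-slots in total, but the assistants available for any of those shifts (Diallo and Ferraro) can supply at most 3 among them. So no valid schedule exists.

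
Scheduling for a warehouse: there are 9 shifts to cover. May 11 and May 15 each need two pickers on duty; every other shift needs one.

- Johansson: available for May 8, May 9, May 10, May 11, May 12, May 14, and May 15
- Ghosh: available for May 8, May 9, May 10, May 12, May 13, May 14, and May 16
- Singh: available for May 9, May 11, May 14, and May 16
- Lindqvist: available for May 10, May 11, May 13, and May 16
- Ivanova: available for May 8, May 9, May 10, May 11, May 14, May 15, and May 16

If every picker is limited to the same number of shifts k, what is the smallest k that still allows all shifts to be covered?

With 5 pickers and 11 worker-slots to fill, someone must work at least ⌈11/5⌉ = 3 shifts, so k ≥ 3.
k = 3 works: May 8→Johansson, May 9→Ghosh, May 10→Ghosh, May 11→Singh+Lindqvist, May 12→Johansson, May 13→Ghosh, May 14→Singh, May 15→Johansson+Ivanova, May 16→Singh.
Loads: Johansson 3, Ghosh 3, Singh 3, Lindqvist 1, Ivanova 1 — all ≤ 3.

3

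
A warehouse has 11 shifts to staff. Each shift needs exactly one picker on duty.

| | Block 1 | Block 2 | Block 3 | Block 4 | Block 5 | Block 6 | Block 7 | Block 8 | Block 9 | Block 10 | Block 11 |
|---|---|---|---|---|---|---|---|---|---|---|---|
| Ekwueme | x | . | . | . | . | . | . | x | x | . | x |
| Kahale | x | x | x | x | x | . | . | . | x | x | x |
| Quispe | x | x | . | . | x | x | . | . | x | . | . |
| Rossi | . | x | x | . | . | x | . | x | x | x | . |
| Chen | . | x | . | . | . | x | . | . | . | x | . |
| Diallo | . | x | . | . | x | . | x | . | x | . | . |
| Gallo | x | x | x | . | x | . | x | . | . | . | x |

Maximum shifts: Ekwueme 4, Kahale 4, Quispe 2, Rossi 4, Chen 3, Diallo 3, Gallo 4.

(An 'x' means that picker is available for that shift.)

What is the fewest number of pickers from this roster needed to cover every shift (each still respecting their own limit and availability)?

11 slots to fill and no one can take more than 4, so at least ⌈11/4⌉ = 3 pickers are needed.
Kahale, Rossi, and Diallo alone can cover everything: Block 1→Kahale, Block 2→Rossi, Block 3→Kahale, Block 4→Kahale, Block 5→Diallo, Block 6→Rossi, Block 7→Diallo, Block 8→Rossi, Block 9→Diallo, Block 10→Rossi, Block 11→Kahale.

3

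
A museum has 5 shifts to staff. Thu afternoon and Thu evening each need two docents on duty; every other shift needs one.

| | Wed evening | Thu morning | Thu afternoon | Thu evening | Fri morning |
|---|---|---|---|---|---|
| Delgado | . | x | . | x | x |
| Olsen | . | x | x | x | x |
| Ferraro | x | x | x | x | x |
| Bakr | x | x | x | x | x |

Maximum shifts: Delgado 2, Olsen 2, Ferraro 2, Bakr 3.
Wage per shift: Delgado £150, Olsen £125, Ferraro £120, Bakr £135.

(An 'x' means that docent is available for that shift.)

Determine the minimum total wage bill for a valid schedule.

Picking the cheapest available docent for each shift independently would cost £850, but that ignores the shift limits.
An optimal schedule: Wed evening→Ferraro, Thu morning→Bakr, Thu afternoon→Ferraro+Olsen, Thu evening→Olsen+Bakr, Fri morning→Bakr.
Total: 120 + 135 + 120 + 125 + 125 + 135 + 135 = £895.

£895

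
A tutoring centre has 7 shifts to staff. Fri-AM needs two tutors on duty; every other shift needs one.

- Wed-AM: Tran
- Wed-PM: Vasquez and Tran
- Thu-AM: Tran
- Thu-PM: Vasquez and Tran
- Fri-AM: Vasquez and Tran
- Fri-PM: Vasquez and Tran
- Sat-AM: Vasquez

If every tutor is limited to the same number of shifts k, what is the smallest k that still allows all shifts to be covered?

4

With 2 tutors and 8 worker-slots to fill, someone must work at least ⌈8/2⌉ = 4 shifts, so k ≥ 4.
k = 4 works: Wed-AM→Tran, Wed-PM→Vasquez, Thu-AM→Tran, Thu-PM→Vasquez, Fri-AM→Vasquez+Tran, Fri-PM→Tran, Sat-AM→Vasquez.
Loads: Vasquez 4, Tran 4 — all ≤ 4.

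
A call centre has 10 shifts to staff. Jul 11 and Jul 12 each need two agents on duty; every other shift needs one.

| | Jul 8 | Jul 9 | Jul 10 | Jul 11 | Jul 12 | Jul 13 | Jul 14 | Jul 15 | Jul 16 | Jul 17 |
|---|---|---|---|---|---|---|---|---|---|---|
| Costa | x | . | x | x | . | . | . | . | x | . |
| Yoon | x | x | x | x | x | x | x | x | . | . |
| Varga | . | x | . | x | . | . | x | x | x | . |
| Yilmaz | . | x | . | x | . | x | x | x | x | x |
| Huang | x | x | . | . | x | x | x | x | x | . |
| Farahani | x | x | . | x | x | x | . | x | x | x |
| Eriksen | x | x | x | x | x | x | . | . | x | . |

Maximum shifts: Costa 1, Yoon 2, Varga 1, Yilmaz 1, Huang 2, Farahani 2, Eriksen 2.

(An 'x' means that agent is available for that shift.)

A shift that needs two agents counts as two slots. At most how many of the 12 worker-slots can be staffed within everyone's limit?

11

Total capacity across all agents is 1+2+1+1+2+2+2 = 11, and 12 slots are needed, so at most 11 can be filled.
An assignment achieving 11: Jul 8→Huang, Jul 9→Farahani, Jul 10→Costa, Jul 11→Eriksen, Jul 12→Yoon+Huang, Jul 13→Farahani, Jul 14→Yoon, Jul 15→Varga, Jul 16→Eriksen, Jul 17→Yilmaz.
Loads: Costa 1/1, Yoon 2/2, Varga 1/1, Yilmaz 1/1, Huang 2/2, Farahani 2/2, Eriksen 2/2.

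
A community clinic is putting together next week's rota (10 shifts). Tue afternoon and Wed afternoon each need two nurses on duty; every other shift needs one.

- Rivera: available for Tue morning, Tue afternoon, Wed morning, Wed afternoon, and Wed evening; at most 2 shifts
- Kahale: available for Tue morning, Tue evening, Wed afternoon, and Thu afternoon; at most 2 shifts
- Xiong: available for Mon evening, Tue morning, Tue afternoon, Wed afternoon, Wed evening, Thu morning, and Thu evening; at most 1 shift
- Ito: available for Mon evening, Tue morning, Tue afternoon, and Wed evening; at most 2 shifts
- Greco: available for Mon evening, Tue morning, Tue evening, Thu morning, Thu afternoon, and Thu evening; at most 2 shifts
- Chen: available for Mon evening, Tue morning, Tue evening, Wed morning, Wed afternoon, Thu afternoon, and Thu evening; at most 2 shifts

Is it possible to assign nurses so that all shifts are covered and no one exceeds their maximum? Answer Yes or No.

Total capacity is 2+2+1+2+2+2 = 11 but 12 worker-slots are needed — infeasible.

No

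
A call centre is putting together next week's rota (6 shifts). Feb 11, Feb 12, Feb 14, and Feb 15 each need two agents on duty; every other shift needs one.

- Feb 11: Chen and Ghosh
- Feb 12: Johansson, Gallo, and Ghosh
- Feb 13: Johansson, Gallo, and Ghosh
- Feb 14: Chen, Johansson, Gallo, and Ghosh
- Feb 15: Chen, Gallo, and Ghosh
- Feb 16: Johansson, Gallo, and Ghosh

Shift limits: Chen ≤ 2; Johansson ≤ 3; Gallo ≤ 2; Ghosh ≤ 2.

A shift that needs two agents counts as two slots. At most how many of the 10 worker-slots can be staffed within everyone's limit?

9

Total capacity across all agents is 2+3+2+2 = 9, and 10 slots are needed, so at most 9 can be filled.
An assignment achieving 9: Feb 11→Chen+Ghosh, Feb 12→Johansson+Gallo, Feb 13→Johansson, Feb 14→Ghosh, Feb 15→Chen+Gallo, Feb 16→Johansson.
Loads: Chen 2/2, Johansson 3/3, Gallo 2/2, Ghosh 2/2.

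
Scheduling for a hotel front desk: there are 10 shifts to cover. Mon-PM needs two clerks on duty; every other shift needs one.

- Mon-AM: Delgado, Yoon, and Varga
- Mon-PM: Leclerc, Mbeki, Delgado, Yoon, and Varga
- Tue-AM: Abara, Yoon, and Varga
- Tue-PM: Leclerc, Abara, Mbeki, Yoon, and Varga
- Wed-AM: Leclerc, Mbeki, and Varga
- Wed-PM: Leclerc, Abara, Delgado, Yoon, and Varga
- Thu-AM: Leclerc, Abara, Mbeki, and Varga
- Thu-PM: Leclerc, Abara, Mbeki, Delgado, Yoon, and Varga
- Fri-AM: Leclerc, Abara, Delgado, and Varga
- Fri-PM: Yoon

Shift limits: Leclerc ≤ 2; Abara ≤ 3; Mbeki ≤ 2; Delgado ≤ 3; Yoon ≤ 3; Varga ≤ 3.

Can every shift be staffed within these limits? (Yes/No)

Yes

Fri-PM can only be covered by Yoon, so that assignment is forced.
One valid schedule: Mon-AM→Delgado, Mon-PM→Mbeki+Delgado, Tue-AM→Abara, Tue-PM→Abara, Wed-AM→Leclerc, Wed-PM→Delgado, Thu-AM→Leclerc, Thu-PM→Mbeki, Fri-AM→Abara, Fri-PM→Yoon.
Loads: Leclerc 2/2, Abara 3/3, Mbeki 2/2, Delgado 3/3, Yoon 1/3, Varga 0/3 — all within limits.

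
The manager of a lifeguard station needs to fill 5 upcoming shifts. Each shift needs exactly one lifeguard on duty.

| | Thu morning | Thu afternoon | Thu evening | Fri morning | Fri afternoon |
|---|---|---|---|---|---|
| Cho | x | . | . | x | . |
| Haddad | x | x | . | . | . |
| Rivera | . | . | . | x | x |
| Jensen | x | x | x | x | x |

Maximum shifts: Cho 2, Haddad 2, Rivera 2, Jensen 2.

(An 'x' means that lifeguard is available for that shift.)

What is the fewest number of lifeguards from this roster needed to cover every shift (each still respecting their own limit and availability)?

3

5 slots to fill and no one can take more than 2, so at least ⌈5/2⌉ = 3 lifeguards are needed.
Cho, Haddad, and Jensen alone can cover everything: Thu morning→Cho, Thu afternoon→Haddad, Thu evening→Jensen, Fri morning→Cho, Fri afternoon→Jensen.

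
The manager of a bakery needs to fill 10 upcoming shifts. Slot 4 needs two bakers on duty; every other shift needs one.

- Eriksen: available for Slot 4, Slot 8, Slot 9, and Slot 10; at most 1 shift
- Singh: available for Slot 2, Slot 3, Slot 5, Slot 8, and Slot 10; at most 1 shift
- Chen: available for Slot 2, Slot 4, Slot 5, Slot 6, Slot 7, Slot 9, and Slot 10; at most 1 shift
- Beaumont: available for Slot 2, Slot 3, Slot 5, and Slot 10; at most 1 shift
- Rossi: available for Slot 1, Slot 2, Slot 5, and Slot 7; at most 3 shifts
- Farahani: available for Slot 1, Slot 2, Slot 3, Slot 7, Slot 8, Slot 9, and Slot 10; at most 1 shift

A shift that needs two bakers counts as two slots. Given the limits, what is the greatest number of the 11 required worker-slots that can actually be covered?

8

Total capacity across all bakers is 1+1+1+1+3+1 = 8, and 11 slots are needed, so at most 8 can be filled.
An assignment achieving 8: Slot 1→Rossi, Slot 2→Rossi, Slot 3→Singh, Slot 4→Eriksen, Slot 5→Beaumont, Slot 6→Chen, Slot 7→Rossi, Slot 8→Farahani.
Loads: Eriksen 1/1, Singh 1/1, Chen 1/1, Beaumont 1/1, Rossi 3/3, Farahani 1/1.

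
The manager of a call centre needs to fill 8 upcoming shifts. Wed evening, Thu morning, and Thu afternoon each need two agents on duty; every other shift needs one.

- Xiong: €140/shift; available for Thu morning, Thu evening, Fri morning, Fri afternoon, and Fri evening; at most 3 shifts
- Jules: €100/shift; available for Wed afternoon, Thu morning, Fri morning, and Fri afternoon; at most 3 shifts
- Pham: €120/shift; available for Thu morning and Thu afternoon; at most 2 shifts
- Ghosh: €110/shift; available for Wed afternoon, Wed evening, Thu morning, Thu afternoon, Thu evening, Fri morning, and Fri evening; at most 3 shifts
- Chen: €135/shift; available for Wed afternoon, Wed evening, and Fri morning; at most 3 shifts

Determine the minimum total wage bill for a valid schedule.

Wed evening can only be covered by Ghosh and Chen, so that assignment is forced.
Thu afternoon can only be covered by Pham and Ghosh, so that assignment is forced.
Picking the cheapest available agent for each shift independently would cost €1205, but that ignores the shift limits.
An optimal schedule: Wed afternoon→Jules, Wed evening→Ghosh+Chen, Thu morning→Jules+Pham, Thu afternoon→Ghosh+Pham, Thu evening→Ghosh, Fri morning→Chen, Fri afternoon→Jules, Fri evening→Xiong.
Total: 100 + 110 + 135 + 100 + 120 + 110 + 120 + 110 + 135 + 100 + 140 = €1280.

€1280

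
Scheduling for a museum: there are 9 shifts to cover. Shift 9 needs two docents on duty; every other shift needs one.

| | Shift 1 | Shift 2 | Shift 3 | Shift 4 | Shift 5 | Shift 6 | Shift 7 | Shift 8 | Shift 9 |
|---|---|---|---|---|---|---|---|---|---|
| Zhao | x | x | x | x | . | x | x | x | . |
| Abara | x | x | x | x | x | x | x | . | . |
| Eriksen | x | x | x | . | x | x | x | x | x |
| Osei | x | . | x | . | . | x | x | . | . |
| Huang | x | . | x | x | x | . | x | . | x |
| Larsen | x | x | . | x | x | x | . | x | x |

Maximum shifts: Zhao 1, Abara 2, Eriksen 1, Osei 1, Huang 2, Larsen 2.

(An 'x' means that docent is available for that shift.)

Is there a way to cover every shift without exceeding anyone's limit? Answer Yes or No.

No

Total capacity is 1+2+1+1+2+2 = 9 but 10 worker-slots are needed — infeasible.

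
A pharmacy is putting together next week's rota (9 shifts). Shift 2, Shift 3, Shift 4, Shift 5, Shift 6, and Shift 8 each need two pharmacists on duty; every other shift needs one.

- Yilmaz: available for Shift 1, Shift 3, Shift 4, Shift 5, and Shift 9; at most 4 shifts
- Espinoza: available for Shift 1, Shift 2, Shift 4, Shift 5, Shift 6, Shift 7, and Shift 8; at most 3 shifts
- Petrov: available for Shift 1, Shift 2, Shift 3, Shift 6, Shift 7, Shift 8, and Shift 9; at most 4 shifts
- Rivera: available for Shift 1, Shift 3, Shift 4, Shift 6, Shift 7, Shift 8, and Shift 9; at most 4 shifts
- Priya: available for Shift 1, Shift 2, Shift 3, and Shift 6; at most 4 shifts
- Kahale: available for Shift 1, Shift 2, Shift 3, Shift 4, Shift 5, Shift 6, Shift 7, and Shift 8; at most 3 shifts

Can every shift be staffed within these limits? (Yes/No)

Yes

One valid schedule: Shift 1→Yilmaz, Shift 2→Espinoza+Petrov, Shift 3→Petrov+Rivera, Shift 4→Yilmaz+Rivera, Shift 5→Yilmaz+Espinoza, Shift 6→Petrov+Rivera, Shift 7→Espinoza, Shift 8→Petrov+Rivera, Shift 9→Yilmaz.
Loads: Yilmaz 4/4, Espinoza 3/3, Petrov 4/4, Rivera 4/4, Priya 0/4, Kahale 0/3 — all within limits.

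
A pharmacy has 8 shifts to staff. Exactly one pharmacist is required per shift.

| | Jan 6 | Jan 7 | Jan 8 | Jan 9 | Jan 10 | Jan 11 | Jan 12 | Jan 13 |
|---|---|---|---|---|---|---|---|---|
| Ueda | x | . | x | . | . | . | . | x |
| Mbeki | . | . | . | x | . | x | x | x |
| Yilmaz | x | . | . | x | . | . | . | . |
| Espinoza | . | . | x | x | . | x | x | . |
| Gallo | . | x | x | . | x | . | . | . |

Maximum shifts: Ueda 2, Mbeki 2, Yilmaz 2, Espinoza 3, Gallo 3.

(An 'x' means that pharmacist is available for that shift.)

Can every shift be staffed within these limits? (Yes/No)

Yes

Jan 7 can only be covered by Gallo, so that assignment is forced.
Jan 10 can only be covered by Gallo, so that assignment is forced.
One valid schedule: Jan 6→Ueda, Jan 7→Gallo, Jan 8→Espinoza, Jan 9→Yilmaz, Jan 10→Gallo, Jan 11→Mbeki, Jan 12→Mbeki, Jan 13→Ueda.
Loads: Ueda 2/2, Mbeki 2/2, Yilmaz 1/2, Espinoza 1/3, Gallo 2/3 — all within limits.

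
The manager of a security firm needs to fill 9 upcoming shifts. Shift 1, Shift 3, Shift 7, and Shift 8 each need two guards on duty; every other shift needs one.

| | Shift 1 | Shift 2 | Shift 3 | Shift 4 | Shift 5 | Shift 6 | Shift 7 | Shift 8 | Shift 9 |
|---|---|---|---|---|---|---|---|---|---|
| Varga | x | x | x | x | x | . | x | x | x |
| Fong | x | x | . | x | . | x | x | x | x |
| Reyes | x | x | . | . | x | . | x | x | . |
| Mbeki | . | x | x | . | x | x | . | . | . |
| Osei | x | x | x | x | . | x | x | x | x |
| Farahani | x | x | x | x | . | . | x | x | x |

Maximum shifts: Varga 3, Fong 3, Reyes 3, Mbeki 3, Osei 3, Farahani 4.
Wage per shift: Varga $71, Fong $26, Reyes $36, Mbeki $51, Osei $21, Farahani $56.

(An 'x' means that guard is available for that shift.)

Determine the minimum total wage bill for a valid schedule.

$458

Picking the cheapest available guard for each shift independently would cost $333, but that ignores the shift limits.
An optimal schedule: Shift 1→Fong+Reyes, Shift 2→Mbeki, Shift 3→Osei+Mbeki, Shift 4→Osei, Shift 5→Reyes, Shift 6→Mbeki, Shift 7→Fong+Reyes, Shift 8→Fong+Farahani, Shift 9→Osei.
Total: 26 + 36 + 51 + 21 + 51 + 21 + 36 + 51 + 26 + 36 + 26 + 56 + 21 = $458.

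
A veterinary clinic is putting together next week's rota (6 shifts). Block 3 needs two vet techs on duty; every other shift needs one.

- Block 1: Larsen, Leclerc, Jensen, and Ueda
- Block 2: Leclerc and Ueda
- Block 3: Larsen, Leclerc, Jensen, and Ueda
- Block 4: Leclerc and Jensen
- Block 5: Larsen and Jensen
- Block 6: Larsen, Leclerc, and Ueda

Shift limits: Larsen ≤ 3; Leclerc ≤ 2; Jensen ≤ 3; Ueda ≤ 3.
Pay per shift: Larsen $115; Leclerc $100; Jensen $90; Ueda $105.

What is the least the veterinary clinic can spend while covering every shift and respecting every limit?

Picking the cheapest available vet tech for each shift independently would cost $660, but that ignores the shift limits.
An optimal schedule: Block 1→Ueda, Block 2→Leclerc, Block 3→Jensen+Ueda, Block 4→Jensen, Block 5→Jensen, Block 6→Leclerc.
Total: 105 + 100 + 90 + 105 + 90 + 90 + 100 = $680.

$680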